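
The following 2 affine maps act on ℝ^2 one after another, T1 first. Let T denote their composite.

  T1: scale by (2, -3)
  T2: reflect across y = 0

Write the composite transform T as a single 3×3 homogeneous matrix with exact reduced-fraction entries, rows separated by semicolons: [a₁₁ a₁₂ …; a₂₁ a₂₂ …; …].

T1 = [2 0 0; 0 -3 0; 0 0 1]
T2·T1 = [2 0 0; 0 3 0; 0 0 1]

T = [2 0 0; 0 3 0; 0 0 1]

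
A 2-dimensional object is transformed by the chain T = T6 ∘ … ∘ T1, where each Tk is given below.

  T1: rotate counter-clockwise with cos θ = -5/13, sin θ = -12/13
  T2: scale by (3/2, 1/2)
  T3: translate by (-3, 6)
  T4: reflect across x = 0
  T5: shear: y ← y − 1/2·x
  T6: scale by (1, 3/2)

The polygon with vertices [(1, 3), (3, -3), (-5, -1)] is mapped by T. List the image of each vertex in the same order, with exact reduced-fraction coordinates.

T1 rotate counter-clockwise with cos θ = -5/13, sin θ = -12/13: (1, 3) → (31/13, -27/13); (3, -3) → (-51/13, -21/13); (-5, -1) → (1, 5)
T2 scale by (3/2, 1/2): (31/13, -27/13) → (93/26, -27/26); (-51/13, -21/13) → (-153/26, -21/26); (1, 5) → (3/2, 5/2)
T3 translate by (-3, 6): (93/26, -27/26) → (15/26, 129/26); (-153/26, -21/26) → (-231/26, 135/26); (3/2, 5/2) → (-3/2, 17/2)
T4 reflect across x = 0: (15/26, 129/26) → (-15/26, 129/26); (-231/26, 135/26) → (231/26, 135/26); (-3/2, 17/2) → (3/2, 17/2)
T5 shear: y ← y − 1/2·x: (-15/26, 129/26) → (-15/26, 21/4); (231/26, 135/26) → (231/26, 3/4); (3/2, 17/2) → (3/2, 31/4)
T6 scale by (1, 3/2): (-15/26, 21/4) → (-15/26, 63/8); (231/26, 3/4) → (231/26, 9/8); (3/2, 31/4) → (3/2, 93/8)

image vertices: (-15/26, 63/8), (231/26, 9/8), (3/2, 93/8)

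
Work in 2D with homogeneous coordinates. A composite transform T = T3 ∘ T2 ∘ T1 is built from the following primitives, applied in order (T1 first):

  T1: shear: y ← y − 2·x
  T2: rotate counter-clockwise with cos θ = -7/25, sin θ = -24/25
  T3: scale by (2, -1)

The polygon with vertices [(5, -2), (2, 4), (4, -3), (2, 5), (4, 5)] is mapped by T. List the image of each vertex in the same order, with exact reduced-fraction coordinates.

T1 shear: y ← y − 2·x: (5, -2) → (5, -12); (2, 4) → (2, 0); (4, -3) → (4, -11); (2, 5) → (2, 1); (4, 5) → (4, -3)
T2 rotate counter-clockwise with cos θ = -7/25, sin θ = -24/25: (5, -12) → (-323/25, -36/25); (2, 0) → (-14/25, -48/25); (4, -11) → (-292/25, -19/25); (2, 1) → (2/5, -11/5); (4, -3) → (-4, -3)
T3 scale by (2, -1): (-323/25, -36/25) → (-646/25, 36/25); (-14/25, -48/25) → (-28/25, 48/25); (-292/25, -19/25) → (-584/25, 19/25); (2/5, -11/5) → (4/5, 11/5); (-4, -3) → (-8, 3)

image vertices: (-646/25, 36/25), (-28/25, 48/25), (-584/25, 19/25), (4/5, 11/5), (-8, 3)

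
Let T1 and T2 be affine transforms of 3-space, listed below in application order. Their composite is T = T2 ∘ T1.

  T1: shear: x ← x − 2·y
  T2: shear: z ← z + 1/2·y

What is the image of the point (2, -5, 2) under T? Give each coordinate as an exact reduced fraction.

T(p) = (12, -5, -1/2)

T1 shear: x ← x − 2·y: (2, -5, 2) → (12, -5, 2)
T2 shear: z ← z + 1/2·y: (12, -5, 2) → (12, -5, -1/2)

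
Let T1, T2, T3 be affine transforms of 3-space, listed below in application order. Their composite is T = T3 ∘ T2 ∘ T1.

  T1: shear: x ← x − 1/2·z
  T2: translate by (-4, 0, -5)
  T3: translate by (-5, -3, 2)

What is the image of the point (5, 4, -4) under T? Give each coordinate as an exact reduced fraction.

T(p) = (-2, 1, -7)

T1 shear: x ← x − 1/2·z: (5, 4, -4) → (7, 4, -4)
T2 translate by (-4, 0, -5): (7, 4, -4) → (3, 4, -9)
T3 translate by (-5, -3, 2): (3, 4, -9) → (-2, 1, -7)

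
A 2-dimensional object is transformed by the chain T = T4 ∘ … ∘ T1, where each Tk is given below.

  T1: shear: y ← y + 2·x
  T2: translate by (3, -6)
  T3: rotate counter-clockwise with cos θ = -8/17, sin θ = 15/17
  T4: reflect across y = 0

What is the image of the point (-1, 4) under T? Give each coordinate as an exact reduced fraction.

T1 shear: y ← y + 2·x: (-1, 4) → (-1, 2)
T2 translate by (3, -6): (-1, 2) → (2, -4)
T3 rotate counter-clockwise with cos θ = -8/17, sin θ = 15/17: (2, -4) → (44/17, 62/17)
T4 reflect across y = 0: (44/17, 62/17) → (44/17, -62/17)

T(p) = (44/17, -62/17)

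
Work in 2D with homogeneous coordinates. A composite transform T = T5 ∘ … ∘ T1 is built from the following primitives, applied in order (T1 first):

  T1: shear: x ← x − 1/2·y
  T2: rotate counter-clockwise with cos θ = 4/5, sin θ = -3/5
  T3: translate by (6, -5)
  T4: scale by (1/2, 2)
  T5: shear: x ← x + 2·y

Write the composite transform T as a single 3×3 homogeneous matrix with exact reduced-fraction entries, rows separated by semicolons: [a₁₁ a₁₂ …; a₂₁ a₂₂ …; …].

T1 = [1 -1/2 0; 0 1 0; 0 0 1]
T2·T1 = [4/5 1/5 0; -3/5 11/10 0; 0 0 1]
T3·…·T1 = [4/5 1/5 6; -3/5 11/10 -5; 0 0 1]
T4·…·T1 = [2/5 1/10 3; -6/5 11/5 -10; 0 0 1]
T5·…·T1 = [-2 9/2 -17; -6/5 11/5 -10; 0 0 1]

T = [-2 9/2 -17; -6/5 11/5 -10; 0 0 1]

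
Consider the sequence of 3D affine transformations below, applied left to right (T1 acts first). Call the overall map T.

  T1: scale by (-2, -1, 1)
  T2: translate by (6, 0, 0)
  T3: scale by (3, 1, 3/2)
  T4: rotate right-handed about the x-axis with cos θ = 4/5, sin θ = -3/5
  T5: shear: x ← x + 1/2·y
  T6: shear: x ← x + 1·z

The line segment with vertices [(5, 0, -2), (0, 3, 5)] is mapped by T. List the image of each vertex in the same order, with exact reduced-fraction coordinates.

image vertices: (-153/10, -9/5, -12/5), (537/20, 21/10, 39/5)

T1 scale by (-2, -1, 1): (5, 0, -2) → (-10, 0, -2); (0, 3, 5) → (0, -3, 5)
T2 translate by (6, 0, 0): (-10, 0, -2) → (-4, 0, -2); (0, -3, 5) → (6, -3, 5)
T3 scale by (3, 1, 3/2): (-4, 0, -2) → (-12, 0, -3); (6, -3, 5) → (18, -3, 15/2)
T4 rotate right-handed about the x-axis with cos θ = 4/5, sin θ = -3/5: (-12, 0, -3) → (-12, -9/5, -12/5); (18, -3, 15/2) → (18, 21/10, 39/5)
T5 shear: x ← x + 1/2·y: (-12, -9/5, -12/5) → (-129/10, -9/5, -12/5); (18, 21/10, 39/5) → (381/20, 21/10, 39/5)
T6 shear: x ← x + 1·z: (-129/10, -9/5, -12/5) → (-153/10, -9/5, -12/5); (381/20, 21/10, 39/5) → (537/20, 21/10, 39/5)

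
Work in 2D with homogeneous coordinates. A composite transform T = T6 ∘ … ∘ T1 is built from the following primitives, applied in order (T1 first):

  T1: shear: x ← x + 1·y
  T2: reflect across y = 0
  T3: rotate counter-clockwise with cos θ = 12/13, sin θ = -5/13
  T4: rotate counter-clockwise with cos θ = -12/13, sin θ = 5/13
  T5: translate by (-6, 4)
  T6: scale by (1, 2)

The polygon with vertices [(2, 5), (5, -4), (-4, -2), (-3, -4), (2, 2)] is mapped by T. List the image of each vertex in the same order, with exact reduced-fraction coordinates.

image vertices: (-1247/169, 4222/169), (-1613/169, 640/169), (-540/169, -564/169), (-661/169, -1280/169), (-1250/169, 2788/169)

T1 shear: x ← x + 1·y: (2, 5) → (7, 5); (5, -4) → (1, -4); (-4, -2) → (-6, -2); (-3, -4) → (-7, -4); (2, 2) → (4, 2)
T2 reflect across y = 0: (7, 5) → (7, -5); (1, -4) → (1, 4); (-6, -2) → (-6, 2); (-7, -4) → (-7, 4); (4, 2) → (4, -2)
T3 rotate counter-clockwise with cos θ = 12/13, sin θ = -5/13: (7, -5) → (59/13, -95/13); (1, 4) → (32/13, 43/13); (-6, 2) → (-62/13, 54/13); (-7, 4) → (-64/13, 83/13); (4, -2) → (38/13, -44/13)
T4 rotate counter-clockwise with cos θ = -12/13, sin θ = 5/13: (59/13, -95/13) → (-233/169, 1435/169); (32/13, 43/13) → (-599/169, -356/169); (-62/13, 54/13) → (474/169, -958/169); (-64/13, 83/13) → (353/169, -1316/169); (38/13, -44/13) → (-236/169, 718/169)
T5 translate by (-6, 4): (-233/169, 1435/169) → (-1247/169, 2111/169); (-599/169, -356/169) → (-1613/169, 320/169); (474/169, -958/169) → (-540/169, -282/169); (353/169, -1316/169) → (-661/169, -640/169); (-236/169, 718/169) → (-1250/169, 1394/169)
T6 scale by (1, 2): (-1247/169, 2111/169) → (-1247/169, 4222/169); (-1613/169, 320/169) → (-1613/169, 640/169); (-540/169, -282/169) → (-540/169, -564/169); (-661/169, -640/169) → (-661/169, -1280/169); (-1250/169, 1394/169) → (-1250/169, 2788/169)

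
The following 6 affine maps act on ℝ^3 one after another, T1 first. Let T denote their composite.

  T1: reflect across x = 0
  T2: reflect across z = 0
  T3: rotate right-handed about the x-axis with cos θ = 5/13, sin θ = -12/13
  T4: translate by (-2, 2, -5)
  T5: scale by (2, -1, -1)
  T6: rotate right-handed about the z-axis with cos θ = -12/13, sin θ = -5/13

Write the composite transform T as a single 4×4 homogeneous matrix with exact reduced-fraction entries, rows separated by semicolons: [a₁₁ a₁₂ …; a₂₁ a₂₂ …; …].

T1 = [-1 0 0 0; 0 1 0 0; 0 0 1 0; 0 0 0 1]
T2·T1 = [-1 0 0 0; 0 1 0 0; 0 0 -1 0; 0 0 0 1]
T3·…·T1 = [-1 0 0 0; 0 5/13 -12/13 0; 0 -12/13 -5/13 0; 0 0 0 1]
T4·…·T1 = [-1 0 0 -2; 0 5/13 -12/13 2; 0 -12/13 -5/13 -5; 0 0 0 1]
T5·…·T1 = [-2 0 0 -4; 0 -5/13 12/13 -2; 0 12/13 5/13 5; 0 0 0 1]
T6·…·T1 = [24/13 -25/169 60/169 38/13; 10/13 60/169 -144/169 44/13; 0 12/13 5/13 5; 0 0 0 1]

T = [24/13 -25/169 60/169 38/13; 10/13 60/169 -144/169 44/13; 0 12/13 5/13 5; 0 0 0 1]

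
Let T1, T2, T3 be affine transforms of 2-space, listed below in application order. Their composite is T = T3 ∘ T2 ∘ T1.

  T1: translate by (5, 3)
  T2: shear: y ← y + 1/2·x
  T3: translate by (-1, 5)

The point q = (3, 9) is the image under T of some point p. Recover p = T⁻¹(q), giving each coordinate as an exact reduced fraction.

p = (-1, -1)

T1 = [1 0 5; 0 1 3; 0 0 1]
T2·T1 = [1 0 5; 1/2 1 11/2; 0 0 1]
T3·…·T1 = [1 0 4; 1/2 1 21/2; 0 0 1]
det M = 1; M⁻¹ = [1 0 -4; -1/2 1 -17/2; 0 0 1]
M⁻¹ · (3, 9)ᵀ = (-1, -1)ᵀ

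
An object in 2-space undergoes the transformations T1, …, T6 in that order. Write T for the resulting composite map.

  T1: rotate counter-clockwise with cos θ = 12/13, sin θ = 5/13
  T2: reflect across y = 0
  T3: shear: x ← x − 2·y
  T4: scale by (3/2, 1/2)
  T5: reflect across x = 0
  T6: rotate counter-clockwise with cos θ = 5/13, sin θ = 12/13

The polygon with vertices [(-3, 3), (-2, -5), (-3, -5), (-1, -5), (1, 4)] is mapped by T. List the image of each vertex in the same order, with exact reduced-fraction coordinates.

T1 rotate counter-clockwise with cos θ = 12/13, sin θ = 5/13: (-3, 3) → (-51/13, 21/13); (-2, -5) → (1/13, -70/13); (-3, -5) → (-11/13, -75/13); (-1, -5) → (1, -5); (1, 4) → (-8/13, 53/13)
T2 reflect across y = 0: (-51/13, 21/13) → (-51/13, -21/13); (1/13, -70/13) → (1/13, 70/13); (-11/13, -75/13) → (-11/13, 75/13); (1, -5) → (1, 5); (-8/13, 53/13) → (-8/13, -53/13)
T3 shear: x ← x − 2·y: (-51/13, -21/13) → (-9/13, -21/13); (1/13, 70/13) → (-139/13, 70/13); (-11/13, 75/13) → (-161/13, 75/13); (1, 5) → (-9, 5); (-8/13, -53/13) → (98/13, -53/13)
T4 scale by (3/2, 1/2): (-9/13, -21/13) → (-27/26, -21/26); (-139/13, 70/13) → (-417/26, 35/13); (-161/13, 75/13) → (-483/26, 75/26); (-9, 5) → (-27/2, 5/2); (98/13, -53/13) → (147/13, -53/26)
T5 reflect across x = 0: (-27/26, -21/26) → (27/26, -21/26); (-417/26, 35/13) → (417/26, 35/13); (-483/26, 75/26) → (483/26, 75/26); (-27/2, 5/2) → (27/2, 5/2); (147/13, -53/26) → (-147/13, -53/26)
T6 rotate counter-clockwise with cos θ = 5/13, sin θ = 12/13: (27/26, -21/26) → (387/338, 219/338); (417/26, 35/13) → (1245/338, 2677/169); (483/26, 75/26) → (1515/338, 6171/338); (27/2, 5/2) → (75/26, 349/26); (-147/13, -53/26) → (-417/169, -3793/338)

image vertices: (387/338, 219/338), (1245/338, 2677/169), (1515/338, 6171/338), (75/26, 349/26), (-417/169, -3793/338)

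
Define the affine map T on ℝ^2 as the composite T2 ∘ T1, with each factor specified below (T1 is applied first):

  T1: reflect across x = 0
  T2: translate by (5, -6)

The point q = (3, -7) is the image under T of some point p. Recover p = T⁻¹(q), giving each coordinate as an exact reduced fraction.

T1 = [-1 0 0; 0 1 0; 0 0 1]
T2·T1 = [-1 0 5; 0 1 -6; 0 0 1]
det M = -1; M⁻¹ = [-1 0 5; 0 1 6; 0 0 1]
M⁻¹ · (3, -7)ᵀ = (2, -1)ᵀ

p = (2, -1)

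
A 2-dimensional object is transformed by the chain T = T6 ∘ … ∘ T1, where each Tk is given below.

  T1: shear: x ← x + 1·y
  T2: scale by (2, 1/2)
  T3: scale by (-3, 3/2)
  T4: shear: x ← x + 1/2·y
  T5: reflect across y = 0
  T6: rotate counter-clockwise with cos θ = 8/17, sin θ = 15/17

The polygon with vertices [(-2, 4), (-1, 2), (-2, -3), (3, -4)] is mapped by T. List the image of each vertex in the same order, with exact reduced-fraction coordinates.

T1 shear: x ← x + 1·y: (-2, 4) → (2, 4); (-1, 2) → (1, 2); (-2, -3) → (-5, -3); (3, -4) → (-1, -4)
T2 scale by (2, 1/2): (2, 4) → (4, 2); (1, 2) → (2, 1); (-5, -3) → (-10, -3/2); (-1, -4) → (-2, -2)
T3 scale by (-3, 3/2): (4, 2) → (-12, 3); (2, 1) → (-6, 3/2); (-10, -3/2) → (30, -9/4); (-2, -2) → (6, -3)
T4 shear: x ← x + 1/2·y: (-12, 3) → (-21/2, 3); (-6, 3/2) → (-21/4, 3/2); (30, -9/4) → (231/8, -9/4); (6, -3) → (9/2, -3)
T5 reflect across y = 0: (-21/2, 3) → (-21/2, -3); (-21/4, 3/2) → (-21/4, -3/2); (231/8, -9/4) → (231/8, 9/4); (9/2, -3) → (9/2, 3)
T6 rotate counter-clockwise with cos θ = 8/17, sin θ = 15/17: (-21/2, -3) → (-39/17, -363/34); (-21/4, -3/2) → (-39/34, -363/68); (231/8, 9/4) → (789/68, 3609/136); (9/2, 3) → (-9/17, 183/34)

image vertices: (-39/17, -363/34), (-39/34, -363/68), (789/68, 3609/136), (-9/17, 183/34)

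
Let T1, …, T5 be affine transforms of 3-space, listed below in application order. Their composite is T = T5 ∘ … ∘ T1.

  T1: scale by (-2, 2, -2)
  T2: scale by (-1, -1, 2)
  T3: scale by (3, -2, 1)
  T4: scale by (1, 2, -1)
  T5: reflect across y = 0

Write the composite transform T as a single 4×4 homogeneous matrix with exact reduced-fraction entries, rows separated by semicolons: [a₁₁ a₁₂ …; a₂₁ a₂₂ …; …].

T = [6 0 0 0; 0 -8 0 0; 0 0 4 0; 0 0 0 1]

T1 = [-2 0 0 0; 0 2 0 0; 0 0 -2 0; 0 0 0 1]
T2·T1 = [2 0 0 0; 0 -2 0 0; 0 0 -4 0; 0 0 0 1]
T3·…·T1 = [6 0 0 0; 0 4 0 0; 0 0 -4 0; 0 0 0 1]
T4·…·T1 = [6 0 0 0; 0 8 0 0; 0 0 4 0; 0 0 0 1]
T5·…·T1 = [6 0 0 0; 0 -8 0 0; 0 0 4 0; 0 0 0 1]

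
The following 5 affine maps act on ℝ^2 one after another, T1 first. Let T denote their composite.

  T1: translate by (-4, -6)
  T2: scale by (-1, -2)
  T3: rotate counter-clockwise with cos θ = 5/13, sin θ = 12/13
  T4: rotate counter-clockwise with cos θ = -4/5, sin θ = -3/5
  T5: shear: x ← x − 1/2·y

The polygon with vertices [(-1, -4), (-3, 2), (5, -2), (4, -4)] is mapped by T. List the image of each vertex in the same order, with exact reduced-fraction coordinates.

T1 translate by (-4, -6): (-1, -4) → (-5, -10); (-3, 2) → (-7, -4); (5, -2) → (1, -8); (4, -4) → (0, -10)
T2 scale by (-1, -2): (-5, -10) → (5, 20); (-7, -4) → (7, 8); (1, -8) → (-1, 16); (0, -10) → (0, 20)
T3 rotate counter-clockwise with cos θ = 5/13, sin θ = 12/13: (5, 20) → (-215/13, 160/13); (7, 8) → (-61/13, 124/13); (-1, 16) → (-197/13, 68/13); (0, 20) → (-240/13, 100/13)
T4 rotate counter-clockwise with cos θ = -4/5, sin θ = -3/5: (-215/13, 160/13) → (268/13, 1/13); (-61/13, 124/13) → (616/65, -313/65); (-197/13, 68/13) → (992/65, 319/65); (-240/13, 100/13) → (252/13, 64/13)
T5 shear: x ← x − 1/2·y: (268/13, 1/13) → (535/26, 1/13); (616/65, -313/65) → (309/26, -313/65); (992/65, 319/65) → (333/26, 319/65); (252/13, 64/13) → (220/13, 64/13)

image vertices: (535/26, 1/13), (309/26, -313/65), (333/26, 319/65), (220/13, 64/13)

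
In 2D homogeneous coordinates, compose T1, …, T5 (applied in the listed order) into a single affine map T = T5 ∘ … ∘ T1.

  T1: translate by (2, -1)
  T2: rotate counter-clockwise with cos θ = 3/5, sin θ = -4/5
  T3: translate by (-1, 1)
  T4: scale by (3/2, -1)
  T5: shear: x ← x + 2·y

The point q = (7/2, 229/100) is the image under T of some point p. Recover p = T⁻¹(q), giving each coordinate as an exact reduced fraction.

T1 = [1 0 2; 0 1 -1; 0 0 1]
T2·T1 = [3/5 4/5 2/5; -4/5 3/5 -11/5; 0 0 1]
T3·…·T1 = [3/5 4/5 -3/5; -4/5 3/5 -6/5; 0 0 1]
T4·…·T1 = [9/10 6/5 -9/10; 4/5 -3/5 6/5; 0 0 1]
T5·…·T1 = [5/2 0 3/2; 4/5 -3/5 6/5; 0 0 1]
det M = -3/2; M⁻¹ = [2/5 0 -3/5; 8/15 -5/3 6/5; 0 0 1]
M⁻¹ · (7/2, 229/100)ᵀ = (4/5, -3/4)ᵀ

p = (4/5, -3/4)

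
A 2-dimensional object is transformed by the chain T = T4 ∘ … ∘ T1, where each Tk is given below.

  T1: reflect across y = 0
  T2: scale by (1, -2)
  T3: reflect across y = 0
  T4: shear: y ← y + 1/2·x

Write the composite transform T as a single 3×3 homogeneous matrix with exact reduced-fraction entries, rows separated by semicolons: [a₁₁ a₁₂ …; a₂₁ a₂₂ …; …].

T = [1 0 0; 1/2 -2 0; 0 0 1]

T1 = [1 0 0; 0 -1 0; 0 0 1]
T2·T1 = [1 0 0; 0 2 0; 0 0 1]
T3·…·T1 = [1 0 0; 0 -2 0; 0 0 1]
T4·…·T1 = [1 0 0; 1/2 -2 0; 0 0 1]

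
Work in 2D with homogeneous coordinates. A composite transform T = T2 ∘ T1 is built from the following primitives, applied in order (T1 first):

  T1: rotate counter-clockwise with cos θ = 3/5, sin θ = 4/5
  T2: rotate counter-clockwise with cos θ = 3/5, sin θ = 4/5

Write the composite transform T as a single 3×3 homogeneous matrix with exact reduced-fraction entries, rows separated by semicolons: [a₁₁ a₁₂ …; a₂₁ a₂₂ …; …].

T = [-7/25 -24/25 0; 24/25 -7/25 0; 0 0 1]

T1 = [3/5 -4/5 0; 4/5 3/5 0; 0 0 1]
T2·T1 = [-7/25 -24/25 0; 24/25 -7/25 0; 0 0 1]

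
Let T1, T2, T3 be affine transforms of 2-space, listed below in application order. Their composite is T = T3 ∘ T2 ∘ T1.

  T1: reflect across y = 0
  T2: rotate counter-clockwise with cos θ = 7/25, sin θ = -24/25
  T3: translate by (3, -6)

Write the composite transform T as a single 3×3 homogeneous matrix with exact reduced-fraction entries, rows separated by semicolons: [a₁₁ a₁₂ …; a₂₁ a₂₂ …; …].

T = [7/25 -24/25 3; -24/25 -7/25 -6; 0 0 1]

T1 = [1 0 0; 0 -1 0; 0 0 1]
T2·T1 = [7/25 -24/25 0; -24/25 -7/25 0; 0 0 1]
T3·…·T1 = [7/25 -24/25 3; -24/25 -7/25 -6; 0 0 1]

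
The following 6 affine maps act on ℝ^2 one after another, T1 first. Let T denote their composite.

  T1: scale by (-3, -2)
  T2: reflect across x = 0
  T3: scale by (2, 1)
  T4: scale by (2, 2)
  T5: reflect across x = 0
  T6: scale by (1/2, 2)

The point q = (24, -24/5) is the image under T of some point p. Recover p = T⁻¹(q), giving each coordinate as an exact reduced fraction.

T1 = [-3 0 0; 0 -2 0; 0 0 1]
T2·T1 = [3 0 0; 0 -2 0; 0 0 1]
T3·…·T1 = [6 0 0; 0 -2 0; 0 0 1]
T4·…·T1 = [12 0 0; 0 -4 0; 0 0 1]
T5·…·T1 = [-12 0 0; 0 -4 0; 0 0 1]
T6·…·T1 = [-6 0 0; 0 -8 0; 0 0 1]
det M = 48; M⁻¹ = [-1/6 0 0; 0 -1/8 0; 0 0 1]
M⁻¹ · (24, -24/5)ᵀ = (-4, 3/5)ᵀ

p = (-4, 3/5)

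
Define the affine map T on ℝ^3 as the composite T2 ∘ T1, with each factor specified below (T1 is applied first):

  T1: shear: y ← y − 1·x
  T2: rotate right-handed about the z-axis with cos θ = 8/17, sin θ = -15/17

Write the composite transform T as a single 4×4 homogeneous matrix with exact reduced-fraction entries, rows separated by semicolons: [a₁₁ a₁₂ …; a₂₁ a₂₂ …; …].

T1 = [1 0 0 0; -1 1 0 0; 0 0 1 0; 0 0 0 1]
T2·T1 = [-7/17 15/17 0 0; -23/17 8/17 0 0; 0 0 1 0; 0 0 0 1]

T = [-7/17 15/17 0 0; -23/17 8/17 0 0; 0 0 1 0; 0 0 0 1]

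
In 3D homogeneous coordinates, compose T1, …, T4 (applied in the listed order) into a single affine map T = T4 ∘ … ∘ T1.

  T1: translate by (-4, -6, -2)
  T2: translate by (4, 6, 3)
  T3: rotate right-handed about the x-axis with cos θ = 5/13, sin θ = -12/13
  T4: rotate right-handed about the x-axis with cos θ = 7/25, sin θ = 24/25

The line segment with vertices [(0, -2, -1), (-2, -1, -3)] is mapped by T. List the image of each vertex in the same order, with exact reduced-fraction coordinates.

image vertices: (0, -646/325, -72/325), (-2, -251/325, -682/325)

T1 translate by (-4, -6, -2): (0, -2, -1) → (-4, -8, -3); (-2, -1, -3) → (-6, -7, -5)
T2 translate by (4, 6, 3): (-4, -8, -3) → (0, -2, 0); (-6, -7, -5) → (-2, -1, -2)
T3 rotate right-handed about the x-axis with cos θ = 5/13, sin θ = -12/13: (0, -2, 0) → (0, -10/13, 24/13); (-2, -1, -2) → (-2, -29/13, 2/13)
T4 rotate right-handed about the x-axis with cos θ = 7/25, sin θ = 24/25: (0, -10/13, 24/13) → (0, -646/325, -72/325); (-2, -29/13, 2/13) → (-2, -251/325, -682/325)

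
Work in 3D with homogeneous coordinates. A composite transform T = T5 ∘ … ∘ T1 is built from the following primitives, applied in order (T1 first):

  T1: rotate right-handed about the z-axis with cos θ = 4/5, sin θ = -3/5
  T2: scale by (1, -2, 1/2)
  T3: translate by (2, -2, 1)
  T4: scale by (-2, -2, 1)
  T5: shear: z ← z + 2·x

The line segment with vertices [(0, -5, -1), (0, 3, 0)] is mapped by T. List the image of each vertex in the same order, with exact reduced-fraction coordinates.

image vertices: (2, -12, 9/2), (-38/5, 68/5, -71/5)

T1 rotate right-handed about the z-axis with cos θ = 4/5, sin θ = -3/5: (0, -5, -1) → (-3, -4, -1); (0, 3, 0) → (9/5, 12/5, 0)
T2 scale by (1, -2, 1/2): (-3, -4, -1) → (-3, 8, -1/2); (9/5, 12/5, 0) → (9/5, -24/5, 0)
T3 translate by (2, -2, 1): (-3, 8, -1/2) → (-1, 6, 1/2); (9/5, -24/5, 0) → (19/5, -34/5, 1)
T4 scale by (-2, -2, 1): (-1, 6, 1/2) → (2, -12, 1/2); (19/5, -34/5, 1) → (-38/5, 68/5, 1)
T5 shear: z ← z + 2·x: (2, -12, 1/2) → (2, -12, 9/2); (-38/5, 68/5, 1) → (-38/5, 68/5, -71/5)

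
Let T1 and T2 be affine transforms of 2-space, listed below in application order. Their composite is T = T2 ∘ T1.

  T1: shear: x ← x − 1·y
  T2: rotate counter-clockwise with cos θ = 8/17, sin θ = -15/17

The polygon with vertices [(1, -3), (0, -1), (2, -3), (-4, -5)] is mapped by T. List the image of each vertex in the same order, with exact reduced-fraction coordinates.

image vertices: (-13/17, -84/17), (-7/17, -23/17), (-5/17, -99/17), (-67/17, -55/17)

T1 shear: x ← x − 1·y: (1, -3) → (4, -3); (0, -1) → (1, -1); (2, -3) → (5, -3); (-4, -5) → (1, -5)
T2 rotate counter-clockwise with cos θ = 8/17, sin θ = -15/17: (4, -3) → (-13/17, -84/17); (1, -1) → (-7/17, -23/17); (5, -3) → (-5/17, -99/17); (1, -5) → (-67/17, -55/17)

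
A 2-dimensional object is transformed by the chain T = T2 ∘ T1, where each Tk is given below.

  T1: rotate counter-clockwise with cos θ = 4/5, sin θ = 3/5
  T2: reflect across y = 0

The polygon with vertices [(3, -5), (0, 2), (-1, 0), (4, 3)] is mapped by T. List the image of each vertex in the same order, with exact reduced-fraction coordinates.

image vertices: (27/5, 11/5), (-6/5, -8/5), (-4/5, 3/5), (7/5, -24/5)

T1 rotate counter-clockwise with cos θ = 4/5, sin θ = 3/5: (3, -5) → (27/5, -11/5); (0, 2) → (-6/5, 8/5); (-1, 0) → (-4/5, -3/5); (4, 3) → (7/5, 24/5)
T2 reflect across y = 0: (27/5, -11/5) → (27/5, 11/5); (-6/5, 8/5) → (-6/5, -8/5); (-4/5, -3/5) → (-4/5, 3/5); (7/5, 24/5) → (7/5, -24/5)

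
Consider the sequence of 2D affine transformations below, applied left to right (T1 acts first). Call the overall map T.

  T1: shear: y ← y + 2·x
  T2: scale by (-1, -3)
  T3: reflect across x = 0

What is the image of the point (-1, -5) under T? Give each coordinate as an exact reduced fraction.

T1 shear: y ← y + 2·x: (-1, -5) → (-1, -7)
T2 scale by (-1, -3): (-1, -7) → (1, 21)
T3 reflect across x = 0: (1, 21) → (-1, 21)

T(p) = (-1, 21)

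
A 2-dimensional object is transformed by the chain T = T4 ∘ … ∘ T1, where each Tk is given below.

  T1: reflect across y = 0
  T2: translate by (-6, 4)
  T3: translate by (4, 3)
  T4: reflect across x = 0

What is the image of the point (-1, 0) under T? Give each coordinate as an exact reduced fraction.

T1 reflect across y = 0: (-1, 0) → (-1, 0)
T2 translate by (-6, 4): (-1, 0) → (-7, 4)
T3 translate by (4, 3): (-7, 4) → (-3, 7)
T4 reflect across x = 0: (-3, 7) → (3, 7)

T(p) = (3, 7)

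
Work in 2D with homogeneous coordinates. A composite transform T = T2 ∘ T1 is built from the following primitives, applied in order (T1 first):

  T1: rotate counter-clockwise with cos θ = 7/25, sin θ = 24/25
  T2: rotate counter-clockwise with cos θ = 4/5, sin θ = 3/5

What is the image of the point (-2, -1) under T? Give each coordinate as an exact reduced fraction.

T(p) = (41/25, -38/25)

T1 rotate counter-clockwise with cos θ = 7/25, sin θ = 24/25: (-2, -1) → (2/5, -11/5)
T2 rotate counter-clockwise with cos θ = 4/5, sin θ = 3/5: (2/5, -11/5) → (41/25, -38/25)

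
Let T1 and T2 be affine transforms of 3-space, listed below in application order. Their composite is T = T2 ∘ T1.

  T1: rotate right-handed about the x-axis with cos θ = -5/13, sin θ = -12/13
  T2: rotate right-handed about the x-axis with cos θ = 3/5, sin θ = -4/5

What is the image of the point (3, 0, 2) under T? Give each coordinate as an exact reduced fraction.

T(p) = (3, 32/65, -126/65)

T1 rotate right-handed about the x-axis with cos θ = -5/13, sin θ = -12/13: (3, 0, 2) → (3, 24/13, -10/13)
T2 rotate right-handed about the x-axis with cos θ = 3/5, sin θ = -4/5: (3, 24/13, -10/13) → (3, 32/65, -126/65)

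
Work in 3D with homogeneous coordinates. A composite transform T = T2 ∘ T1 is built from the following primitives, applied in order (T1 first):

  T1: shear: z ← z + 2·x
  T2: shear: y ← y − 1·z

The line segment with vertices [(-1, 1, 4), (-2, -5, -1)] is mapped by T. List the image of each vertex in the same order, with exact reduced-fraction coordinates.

T1 shear: z ← z + 2·x: (-1, 1, 4) → (-1, 1, 2); (-2, -5, -1) → (-2, -5, -5)
T2 shear: y ← y − 1·z: (-1, 1, 2) → (-1, -1, 2); (-2, -5, -5) → (-2, 0, -5)

image vertices: (-1, -1, 2), (-2, 0, -5)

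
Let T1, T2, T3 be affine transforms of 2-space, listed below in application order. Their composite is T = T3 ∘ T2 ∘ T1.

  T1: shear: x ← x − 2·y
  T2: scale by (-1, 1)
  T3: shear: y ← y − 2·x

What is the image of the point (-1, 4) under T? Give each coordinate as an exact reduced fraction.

T(p) = (9, -14)

T1 shear: x ← x − 2·y: (-1, 4) → (-9, 4)
T2 scale by (-1, 1): (-9, 4) → (9, 4)
T3 shear: y ← y − 2·x: (9, 4) → (9, -14)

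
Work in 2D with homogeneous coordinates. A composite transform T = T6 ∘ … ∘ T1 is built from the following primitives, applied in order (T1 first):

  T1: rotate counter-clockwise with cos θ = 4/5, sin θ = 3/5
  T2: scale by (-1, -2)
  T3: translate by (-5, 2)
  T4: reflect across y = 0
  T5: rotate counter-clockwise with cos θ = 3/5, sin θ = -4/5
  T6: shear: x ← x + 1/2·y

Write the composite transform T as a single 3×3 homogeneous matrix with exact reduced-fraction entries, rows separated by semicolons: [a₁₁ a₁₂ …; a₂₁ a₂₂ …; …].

T1 = [4/5 -3/5 0; 3/5 4/5 0; 0 0 1]
T2·T1 = [-4/5 3/5 0; -6/5 -8/5 0; 0 0 1]
T3·…·T1 = [-4/5 3/5 -5; -6/5 -8/5 2; 0 0 1]
T4·…·T1 = [-4/5 3/5 -5; 6/5 8/5 -2; 0 0 1]
T5·…·T1 = [12/25 41/25 -23/5; 34/25 12/25 14/5; 0 0 1]
T6·…·T1 = [29/25 47/25 -16/5; 34/25 12/25 14/5; 0 0 1]

T = [29/25 47/25 -16/5; 34/25 12/25 14/5; 0 0 1]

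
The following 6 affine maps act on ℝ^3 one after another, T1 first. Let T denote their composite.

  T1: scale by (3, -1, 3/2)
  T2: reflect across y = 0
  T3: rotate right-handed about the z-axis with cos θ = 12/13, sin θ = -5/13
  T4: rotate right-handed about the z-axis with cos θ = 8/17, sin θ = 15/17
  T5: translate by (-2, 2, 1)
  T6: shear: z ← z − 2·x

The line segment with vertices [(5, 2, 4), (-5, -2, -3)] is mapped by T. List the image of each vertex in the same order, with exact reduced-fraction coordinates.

image vertices: (1843/221, 2884/221, -2139/221), (-2727/221, -2000/221, 9361/442)

T1 scale by (3, -1, 3/2): (5, 2, 4) → (15, -2, 6); (-5, -2, -3) → (-15, 2, -9/2)
T2 reflect across y = 0: (15, -2, 6) → (15, 2, 6); (-15, 2, -9/2) → (-15, -2, -9/2)
T3 rotate right-handed about the z-axis with cos θ = 12/13, sin θ = -5/13: (15, 2, 6) → (190/13, -51/13, 6); (-15, -2, -9/2) → (-190/13, 51/13, -9/2)
T4 rotate right-handed about the z-axis with cos θ = 8/17, sin θ = 15/17: (190/13, -51/13, 6) → (2285/221, 2442/221, 6); (-190/13, 51/13, -9/2) → (-2285/221, -2442/221, -9/2)
T5 translate by (-2, 2, 1): (2285/221, 2442/221, 6) → (1843/221, 2884/221, 7); (-2285/221, -2442/221, -9/2) → (-2727/221, -2000/221, -7/2)
T6 shear: z ← z − 2·x: (1843/221, 2884/221, 7) → (1843/221, 2884/221, -2139/221); (-2727/221, -2000/221, -7/2) → (-2727/221, -2000/221, 9361/442)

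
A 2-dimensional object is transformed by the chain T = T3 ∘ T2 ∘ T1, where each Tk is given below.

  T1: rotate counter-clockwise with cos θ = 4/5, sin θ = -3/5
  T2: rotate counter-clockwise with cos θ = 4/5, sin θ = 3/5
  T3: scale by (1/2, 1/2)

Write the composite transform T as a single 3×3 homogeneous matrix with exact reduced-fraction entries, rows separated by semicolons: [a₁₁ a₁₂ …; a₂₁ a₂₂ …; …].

T = [1/2 0 0; 0 1/2 0; 0 0 1]

T1 = [4/5 3/5 0; -3/5 4/5 0; 0 0 1]
T2·T1 = [1 0 0; 0 1 0; 0 0 1]
T3·…·T1 = [1/2 0 0; 0 1/2 0; 0 0 1]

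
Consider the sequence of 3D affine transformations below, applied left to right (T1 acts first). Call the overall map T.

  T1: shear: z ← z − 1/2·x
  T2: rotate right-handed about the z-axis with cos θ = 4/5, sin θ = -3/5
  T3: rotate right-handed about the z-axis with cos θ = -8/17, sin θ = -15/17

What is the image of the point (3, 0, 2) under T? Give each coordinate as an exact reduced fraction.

T1 shear: z ← z − 1/2·x: (3, 0, 2) → (3, 0, 1/2)
T2 rotate right-handed about the z-axis with cos θ = 4/5, sin θ = -3/5: (3, 0, 1/2) → (12/5, -9/5, 1/2)
T3 rotate right-handed about the z-axis with cos θ = -8/17, sin θ = -15/17: (12/5, -9/5, 1/2) → (-231/85, -108/85, 1/2)

T(p) = (-231/85, -108/85, 1/2)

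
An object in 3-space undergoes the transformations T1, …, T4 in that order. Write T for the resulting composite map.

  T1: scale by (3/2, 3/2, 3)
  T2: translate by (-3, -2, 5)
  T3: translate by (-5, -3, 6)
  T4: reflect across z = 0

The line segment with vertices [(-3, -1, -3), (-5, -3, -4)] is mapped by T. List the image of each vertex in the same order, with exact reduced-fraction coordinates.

image vertices: (-25/2, -13/2, -2), (-31/2, -19/2, 1)

T1 scale by (3/2, 3/2, 3): (-3, -1, -3) → (-9/2, -3/2, -9); (-5, -3, -4) → (-15/2, -9/2, -12)
T2 translate by (-3, -2, 5): (-9/2, -3/2, -9) → (-15/2, -7/2, -4); (-15/2, -9/2, -12) → (-21/2, -13/2, -7)
T3 translate by (-5, -3, 6): (-15/2, -7/2, -4) → (-25/2, -13/2, 2); (-21/2, -13/2, -7) → (-31/2, -19/2, -1)
T4 reflect across z = 0: (-25/2, -13/2, 2) → (-25/2, -13/2, -2); (-31/2, -19/2, -1) → (-31/2, -19/2, 1)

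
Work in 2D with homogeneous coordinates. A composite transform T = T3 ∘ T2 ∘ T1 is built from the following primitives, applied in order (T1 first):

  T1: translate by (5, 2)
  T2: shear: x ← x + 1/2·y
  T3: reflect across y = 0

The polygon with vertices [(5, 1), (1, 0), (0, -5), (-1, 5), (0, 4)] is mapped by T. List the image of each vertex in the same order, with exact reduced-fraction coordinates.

T1 translate by (5, 2): (5, 1) → (10, 3); (1, 0) → (6, 2); (0, -5) → (5, -3); (-1, 5) → (4, 7); (0, 4) → (5, 6)
T2 shear: x ← x + 1/2·y: (10, 3) → (23/2, 3); (6, 2) → (7, 2); (5, -3) → (7/2, -3); (4, 7) → (15/2, 7); (5, 6) → (8, 6)
T3 reflect across y = 0: (23/2, 3) → (23/2, -3); (7, 2) → (7, -2); (7/2, -3) → (7/2, 3); (15/2, 7) → (15/2, -7); (8, 6) → (8, -6)

image vertices: (23/2, -3), (7, -2), (7/2, 3), (15/2, -7), (8, -6)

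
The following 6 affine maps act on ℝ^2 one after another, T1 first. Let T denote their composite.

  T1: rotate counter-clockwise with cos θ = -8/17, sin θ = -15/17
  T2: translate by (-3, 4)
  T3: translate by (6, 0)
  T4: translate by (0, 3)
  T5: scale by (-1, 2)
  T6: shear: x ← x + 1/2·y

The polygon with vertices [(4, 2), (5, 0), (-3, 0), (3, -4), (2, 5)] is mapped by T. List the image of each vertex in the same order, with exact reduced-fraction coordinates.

image vertices: (-6/17, 86/17), (33/17, 88/17), (89/17, 328/17), (139/17, 212/17), (-61/17, 98/17)

T1 rotate counter-clockwise with cos θ = -8/17, sin θ = -15/17: (4, 2) → (-2/17, -76/17); (5, 0) → (-40/17, -75/17); (-3, 0) → (24/17, 45/17); (3, -4) → (-84/17, -13/17); (2, 5) → (59/17, -70/17)
T2 translate by (-3, 4): (-2/17, -76/17) → (-53/17, -8/17); (-40/17, -75/17) → (-91/17, -7/17); (24/17, 45/17) → (-27/17, 113/17); (-84/17, -13/17) → (-135/17, 55/17); (59/17, -70/17) → (8/17, -2/17)
T3 translate by (6, 0): (-53/17, -8/17) → (49/17, -8/17); (-91/17, -7/17) → (11/17, -7/17); (-27/17, 113/17) → (75/17, 113/17); (-135/17, 55/17) → (-33/17, 55/17); (8/17, -2/17) → (110/17, -2/17)
T4 translate by (0, 3): (49/17, -8/17) → (49/17, 43/17); (11/17, -7/17) → (11/17, 44/17); (75/17, 113/17) → (75/17, 164/17); (-33/17, 55/17) → (-33/17, 106/17); (110/17, -2/17) → (110/17, 49/17)
T5 scale by (-1, 2): (49/17, 43/17) → (-49/17, 86/17); (11/17, 44/17) → (-11/17, 88/17); (75/17, 164/17) → (-75/17, 328/17); (-33/17, 106/17) → (33/17, 212/17); (110/17, 49/17) → (-110/17, 98/17)
T6 shear: x ← x + 1/2·y: (-49/17, 86/17) → (-6/17, 86/17); (-11/17, 88/17) → (33/17, 88/17); (-75/17, 328/17) → (89/17, 328/17); (33/17, 212/17) → (139/17, 212/17); (-110/17, 98/17) → (-61/17, 98/17)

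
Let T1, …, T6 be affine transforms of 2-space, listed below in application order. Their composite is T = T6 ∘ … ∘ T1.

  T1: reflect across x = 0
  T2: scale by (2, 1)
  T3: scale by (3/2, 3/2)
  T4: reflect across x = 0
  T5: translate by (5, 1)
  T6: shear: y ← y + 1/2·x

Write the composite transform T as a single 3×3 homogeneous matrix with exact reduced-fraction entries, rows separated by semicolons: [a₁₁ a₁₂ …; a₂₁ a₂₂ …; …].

T1 = [-1 0 0; 0 1 0; 0 0 1]
T2·T1 = [-2 0 0; 0 1 0; 0 0 1]
T3·…·T1 = [-3 0 0; 0 3/2 0; 0 0 1]
T4·…·T1 = [3 0 0; 0 3/2 0; 0 0 1]
T5·…·T1 = [3 0 5; 0 3/2 1; 0 0 1]
T6·…·T1 = [3 0 5; 3/2 3/2 7/2; 0 0 1]

T = [3 0 5; 3/2 3/2 7/2; 0 0 1]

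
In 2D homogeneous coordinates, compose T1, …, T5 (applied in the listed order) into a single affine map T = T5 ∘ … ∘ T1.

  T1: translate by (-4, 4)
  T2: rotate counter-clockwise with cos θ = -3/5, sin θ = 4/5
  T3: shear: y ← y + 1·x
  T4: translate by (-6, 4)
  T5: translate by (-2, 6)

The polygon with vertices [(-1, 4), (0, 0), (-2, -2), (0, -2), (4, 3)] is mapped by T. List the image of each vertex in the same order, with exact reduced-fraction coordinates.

T1 translate by (-4, 4): (-1, 4) → (-5, 8); (0, 0) → (-4, 4); (-2, -2) → (-6, 2); (0, -2) → (-4, 2); (4, 3) → (0, 7)
T2 rotate counter-clockwise with cos θ = -3/5, sin θ = 4/5: (-5, 8) → (-17/5, -44/5); (-4, 4) → (-4/5, -28/5); (-6, 2) → (2, -6); (-4, 2) → (4/5, -22/5); (0, 7) → (-28/5, -21/5)
T3 shear: y ← y + 1·x: (-17/5, -44/5) → (-17/5, -61/5); (-4/5, -28/5) → (-4/5, -32/5); (2, -6) → (2, -4); (4/5, -22/5) → (4/5, -18/5); (-28/5, -21/5) → (-28/5, -49/5)
T4 translate by (-6, 4): (-17/5, -61/5) → (-47/5, -41/5); (-4/5, -32/5) → (-34/5, -12/5); (2, -4) → (-4, 0); (4/5, -18/5) → (-26/5, 2/5); (-28/5, -49/5) → (-58/5, -29/5)
T5 translate by (-2, 6): (-47/5, -41/5) → (-57/5, -11/5); (-34/5, -12/5) → (-44/5, 18/5); (-4, 0) → (-6, 6); (-26/5, 2/5) → (-36/5, 32/5); (-58/5, -29/5) → (-68/5, 1/5)

image vertices: (-57/5, -11/5), (-44/5, 18/5), (-6, 6), (-36/5, 32/5), (-68/5, 1/5)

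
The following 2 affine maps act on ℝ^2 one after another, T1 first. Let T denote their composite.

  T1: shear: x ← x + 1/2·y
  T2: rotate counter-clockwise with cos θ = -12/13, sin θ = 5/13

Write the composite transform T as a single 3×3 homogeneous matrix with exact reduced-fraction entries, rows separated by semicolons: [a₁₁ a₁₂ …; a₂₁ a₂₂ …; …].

T = [-12/13 -11/13 0; 5/13 -19/26 0; 0 0 1]

T1 = [1 1/2 0; 0 1 0; 0 0 1]
T2·T1 = [-12/13 -11/13 0; 5/13 -19/26 0; 0 0 1]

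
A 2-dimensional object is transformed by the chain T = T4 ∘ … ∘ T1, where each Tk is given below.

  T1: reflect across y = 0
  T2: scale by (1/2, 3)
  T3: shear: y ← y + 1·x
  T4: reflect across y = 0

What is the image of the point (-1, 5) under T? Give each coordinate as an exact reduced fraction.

T1 reflect across y = 0: (-1, 5) → (-1, -5)
T2 scale by (1/2, 3): (-1, -5) → (-1/2, -15)
T3 shear: y ← y + 1·x: (-1/2, -15) → (-1/2, -31/2)
T4 reflect across y = 0: (-1/2, -31/2) → (-1/2, 31/2)

T(p) = (-1/2, 31/2)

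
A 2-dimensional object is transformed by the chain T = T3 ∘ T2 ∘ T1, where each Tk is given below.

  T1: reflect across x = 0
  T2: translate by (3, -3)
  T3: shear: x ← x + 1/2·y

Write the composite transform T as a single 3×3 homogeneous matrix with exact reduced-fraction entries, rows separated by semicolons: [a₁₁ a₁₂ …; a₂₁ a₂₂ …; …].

T = [-1 1/2 3/2; 0 1 -3; 0 0 1]

T1 = [-1 0 0; 0 1 0; 0 0 1]
T2·T1 = [-1 0 3; 0 1 -3; 0 0 1]
T3·…·T1 = [-1 1/2 3/2; 0 1 -3; 0 0 1]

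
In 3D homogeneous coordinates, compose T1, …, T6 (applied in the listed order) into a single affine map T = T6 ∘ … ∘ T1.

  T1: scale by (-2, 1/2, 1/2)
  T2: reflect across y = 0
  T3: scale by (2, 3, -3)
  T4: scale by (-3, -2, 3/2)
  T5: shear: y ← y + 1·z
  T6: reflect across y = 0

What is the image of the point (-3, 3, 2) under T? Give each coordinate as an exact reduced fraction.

T1 scale by (-2, 1/2, 1/2): (-3, 3, 2) → (6, 3/2, 1)
T2 reflect across y = 0: (6, 3/2, 1) → (6, -3/2, 1)
T3 scale by (2, 3, -3): (6, -3/2, 1) → (12, -9/2, -3)
T4 scale by (-3, -2, 3/2): (12, -9/2, -3) → (-36, 9, -9/2)
T5 shear: y ← y + 1·z: (-36, 9, -9/2) → (-36, 9/2, -9/2)
T6 reflect across y = 0: (-36, 9/2, -9/2) → (-36, -9/2, -9/2)

T(p) = (-36, -9/2, -9/2)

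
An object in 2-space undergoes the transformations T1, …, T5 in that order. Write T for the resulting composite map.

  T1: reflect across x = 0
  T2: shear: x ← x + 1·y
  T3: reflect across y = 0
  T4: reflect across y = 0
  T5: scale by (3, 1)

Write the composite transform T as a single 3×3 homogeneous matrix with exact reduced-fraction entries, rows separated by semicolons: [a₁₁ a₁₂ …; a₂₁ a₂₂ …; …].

T1 = [-1 0 0; 0 1 0; 0 0 1]
T2·T1 = [-1 1 0; 0 1 0; 0 0 1]
T3·…·T1 = [-1 1 0; 0 -1 0; 0 0 1]
T4·…·T1 = [-1 1 0; 0 1 0; 0 0 1]
T5·…·T1 = [-3 3 0; 0 1 0; 0 0 1]

T = [-3 3 0; 0 1 0; 0 0 1]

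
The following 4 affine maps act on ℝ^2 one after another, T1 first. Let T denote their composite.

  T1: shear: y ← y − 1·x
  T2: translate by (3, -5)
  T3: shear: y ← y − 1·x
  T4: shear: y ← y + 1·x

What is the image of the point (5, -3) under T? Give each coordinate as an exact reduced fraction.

T(p) = (8, -13)

T1 shear: y ← y − 1·x: (5, -3) → (5, -8)
T2 translate by (3, -5): (5, -8) → (8, -13)
T3 shear: y ← y − 1·x: (8, -13) → (8, -21)
T4 shear: y ← y + 1·x: (8, -21) → (8, -13)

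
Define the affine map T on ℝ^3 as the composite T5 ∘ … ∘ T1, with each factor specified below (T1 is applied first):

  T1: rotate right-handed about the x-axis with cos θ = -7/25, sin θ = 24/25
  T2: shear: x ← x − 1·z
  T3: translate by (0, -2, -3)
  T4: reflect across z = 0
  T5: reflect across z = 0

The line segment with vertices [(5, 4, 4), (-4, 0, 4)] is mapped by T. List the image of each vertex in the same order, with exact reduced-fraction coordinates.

T1 rotate right-handed about the x-axis with cos θ = -7/25, sin θ = 24/25: (5, 4, 4) → (5, -124/25, 68/25); (-4, 0, 4) → (-4, -96/25, -28/25)
T2 shear: x ← x − 1·z: (5, -124/25, 68/25) → (57/25, -124/25, 68/25); (-4, -96/25, -28/25) → (-72/25, -96/25, -28/25)
T3 translate by (0, -2, -3): (57/25, -124/25, 68/25) → (57/25, -174/25, -7/25); (-72/25, -96/25, -28/25) → (-72/25, -146/25, -103/25)
T4 reflect across z = 0: (57/25, -174/25, -7/25) → (57/25, -174/25, 7/25); (-72/25, -146/25, -103/25) → (-72/25, -146/25, 103/25)
T5 reflect across z = 0: (57/25, -174/25, 7/25) → (57/25, -174/25, -7/25); (-72/25, -146/25, 103/25) → (-72/25, -146/25, -103/25)

image vertices: (57/25, -174/25, -7/25), (-72/25, -146/25, -103/25)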